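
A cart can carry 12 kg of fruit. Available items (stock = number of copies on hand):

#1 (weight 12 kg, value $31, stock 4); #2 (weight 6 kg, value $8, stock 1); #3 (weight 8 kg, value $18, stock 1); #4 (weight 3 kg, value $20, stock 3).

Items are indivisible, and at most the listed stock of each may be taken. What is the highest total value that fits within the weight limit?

Top feasible selections:
- 3×#4: weight 9, value 60
- 1×#2 + 2×#4: weight 12, value 48
- 2×#4: weight 6, value 40
- 1×#3 + 1×#4: weight 11, value 38
Best: $60.

$60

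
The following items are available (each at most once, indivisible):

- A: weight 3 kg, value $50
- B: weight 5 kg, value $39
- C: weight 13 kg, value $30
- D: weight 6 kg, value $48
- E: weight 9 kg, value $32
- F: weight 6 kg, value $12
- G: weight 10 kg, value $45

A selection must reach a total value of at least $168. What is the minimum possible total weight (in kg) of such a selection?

23

Subsets with value ≥ 168, sorted by total weight:
- A+B+D+E: weight 23, value 169
- A+B+D+G: weight 24, value 182
Minimum weight: 23 kg.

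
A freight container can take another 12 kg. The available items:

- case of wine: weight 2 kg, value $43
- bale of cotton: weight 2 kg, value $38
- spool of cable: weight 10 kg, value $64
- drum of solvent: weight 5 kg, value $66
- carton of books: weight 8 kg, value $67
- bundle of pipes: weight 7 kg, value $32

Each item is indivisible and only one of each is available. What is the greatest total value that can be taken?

$148

Check high-value combinations within 12 kg:
- case of wine+bale of cotton+carton of books: weight 2+2+8=12, value 43+38+67=148
- case of wine+bale of cotton+drum of solvent: weight 2+2+5=9, value 43+38+66=147
- case of wine+bale of cotton+bundle of pipes: weight 2+2+7=11, value 43+38+32=113
Best: $148.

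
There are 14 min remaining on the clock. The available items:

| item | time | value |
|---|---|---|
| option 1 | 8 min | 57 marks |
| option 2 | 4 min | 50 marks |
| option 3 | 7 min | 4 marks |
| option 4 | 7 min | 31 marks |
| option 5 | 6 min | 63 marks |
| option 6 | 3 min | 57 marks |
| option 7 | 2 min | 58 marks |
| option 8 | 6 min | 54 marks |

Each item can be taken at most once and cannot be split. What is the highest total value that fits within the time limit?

178 marks

Check high-value combinations within 14 min:
- option 5+option 6+option 7: time 6+3+2=11, value 63+57+58=178
- option 5+option 7+option 8: time 6+2+6=14, value 63+58+54=175
- option 1+option 6+option 7: time 8+3+2=13, value 57+57+58=172
Best: 178 marks.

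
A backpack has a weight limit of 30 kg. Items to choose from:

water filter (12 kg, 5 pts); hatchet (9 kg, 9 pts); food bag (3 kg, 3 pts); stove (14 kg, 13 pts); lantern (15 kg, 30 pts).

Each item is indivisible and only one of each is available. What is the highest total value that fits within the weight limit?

43 pts

Check high-value combinations within 30 kg:
- stove+lantern: weight 14+15=29, value 13+30=43
- hatchet+food bag+lantern: weight 9+3+15=27, value 9+3+30=42
- hatchet+lantern: weight 9+15=24, value 9+30=39
- water filter+food bag+lantern: weight 12+3+15=30, value 5+3+30=38
Best: 43 pts.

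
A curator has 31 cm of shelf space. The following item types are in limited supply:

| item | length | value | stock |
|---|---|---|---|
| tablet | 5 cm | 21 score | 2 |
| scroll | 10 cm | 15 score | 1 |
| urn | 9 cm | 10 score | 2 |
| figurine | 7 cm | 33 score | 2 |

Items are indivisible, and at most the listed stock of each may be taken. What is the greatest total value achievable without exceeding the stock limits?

Top feasible selections:
- 2×tablet + 2×figurine: length 24, value 108
- 1×tablet + 1×scroll + 2×figurine: length 29, value 102
Best: 108 score.

108 score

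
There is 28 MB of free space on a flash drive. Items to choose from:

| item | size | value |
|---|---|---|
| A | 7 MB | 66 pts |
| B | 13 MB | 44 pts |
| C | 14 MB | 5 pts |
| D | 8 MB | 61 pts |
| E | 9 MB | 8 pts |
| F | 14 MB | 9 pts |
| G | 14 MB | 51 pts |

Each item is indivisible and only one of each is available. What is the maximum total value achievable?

Check high-value combinations within 28 MB:
- A+B+D: size 7+13+8=28, value 66+44+61=171
- A+D+E: size 7+8+9=24, value 66+61+8=135
- A+D: size 7+8=15, value 66+61=127
- A+G: size 7+14=21, value 66+51=117
Best: 171 pts.

171 pts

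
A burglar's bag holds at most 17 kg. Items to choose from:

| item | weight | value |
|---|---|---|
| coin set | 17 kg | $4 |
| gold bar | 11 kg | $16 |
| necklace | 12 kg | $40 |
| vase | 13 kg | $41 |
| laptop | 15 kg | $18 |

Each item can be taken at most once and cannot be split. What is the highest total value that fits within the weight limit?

This is a 0/1 knapsack; check combinations near the capacity.
- vase: weight 13, value 41
- necklace: weight 12, value 40
- laptop: weight 15, value 18
- gold bar: weight 11, value 16
Best: $41.

$41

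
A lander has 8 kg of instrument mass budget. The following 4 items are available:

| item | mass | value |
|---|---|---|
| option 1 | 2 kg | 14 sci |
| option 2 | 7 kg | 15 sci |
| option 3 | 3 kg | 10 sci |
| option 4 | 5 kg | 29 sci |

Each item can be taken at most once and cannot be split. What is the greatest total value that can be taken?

43 sci

This is a 0/1 knapsack; check combinations near the capacity.
- option 1+option 4: mass 2+5=7, value 14+29=43
- option 3+option 4: mass 3+5=8, value 10+29=39
- option 4: mass 5, value 29
Best: 43 sci.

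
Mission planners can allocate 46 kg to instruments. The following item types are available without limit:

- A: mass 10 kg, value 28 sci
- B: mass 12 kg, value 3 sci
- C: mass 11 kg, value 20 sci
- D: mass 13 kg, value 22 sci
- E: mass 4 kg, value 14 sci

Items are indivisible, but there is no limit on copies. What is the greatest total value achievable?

154 sci

Best value-per-unit is E at 14/4; filling with it alone gives 11×14 = 154.
Optimal mix: 1×A + 9×E → mass 46, value 154.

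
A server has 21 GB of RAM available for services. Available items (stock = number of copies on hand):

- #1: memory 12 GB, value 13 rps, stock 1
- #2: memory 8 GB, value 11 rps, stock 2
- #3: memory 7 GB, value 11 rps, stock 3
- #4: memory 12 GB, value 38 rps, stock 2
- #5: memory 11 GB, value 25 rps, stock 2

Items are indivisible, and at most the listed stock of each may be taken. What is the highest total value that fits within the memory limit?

Top feasible selections:
- 1×#3 + 1×#4: memory 19, value 49
- 1×#2 + 1×#4: memory 20, value 49
- 1×#4: memory 12, value 38
- 1×#3 + 1×#5: memory 18, value 36
Best: 49 rps.

49 rps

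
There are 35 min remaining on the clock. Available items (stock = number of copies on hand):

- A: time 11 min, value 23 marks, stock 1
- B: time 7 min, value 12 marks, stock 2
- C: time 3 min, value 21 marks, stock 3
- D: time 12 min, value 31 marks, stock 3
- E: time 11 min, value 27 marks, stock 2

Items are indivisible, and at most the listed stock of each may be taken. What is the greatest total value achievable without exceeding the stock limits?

Top feasible selections:
- 3×C + 2×D: time 33, value 125
- 3×C + 1×D + 1×E: time 32, value 121
- 2×B + 3×C + 1×D: time 35, value 118
- 3×C + 2×E: time 31, value 117
Best: 125 marks.

125 marks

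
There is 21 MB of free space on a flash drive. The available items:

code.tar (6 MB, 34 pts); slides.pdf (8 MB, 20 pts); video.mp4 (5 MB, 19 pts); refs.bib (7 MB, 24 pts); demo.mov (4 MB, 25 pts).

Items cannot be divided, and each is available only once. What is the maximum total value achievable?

Check high-value combinations within 21 MB:
- code.tar+refs.bib+demo.mov: size 6+7+4=17, value 34+24+25=83
- code.tar+slides.pdf+demo.mov: size 6+8+4=18, value 34+20+25=79
- code.tar+video.mp4+demo.mov: size 6+5+4=15, value 34+19+25=78
- code.tar+slides.pdf+refs.bib: size 6+8+7=21, value 34+20+24=78
Best: 83 pts.

83 pts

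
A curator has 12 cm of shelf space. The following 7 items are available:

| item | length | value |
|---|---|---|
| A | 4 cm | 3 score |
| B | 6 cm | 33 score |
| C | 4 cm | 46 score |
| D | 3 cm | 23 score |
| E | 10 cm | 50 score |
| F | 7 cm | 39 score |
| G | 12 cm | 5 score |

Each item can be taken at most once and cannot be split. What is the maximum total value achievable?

This is a 0/1 knapsack; check combinations near the capacity.
- C+F: length 4+7=11, value 46+39=85
- B+C: length 6+4=10, value 33+46=79
- A+C+D: length 4+4+3=11, value 3+46+23=72
- C+D: length 4+3=7, value 46+23=69
- D+F: length 3+7=10, value 23+39=62
Best: 85 score.

85 score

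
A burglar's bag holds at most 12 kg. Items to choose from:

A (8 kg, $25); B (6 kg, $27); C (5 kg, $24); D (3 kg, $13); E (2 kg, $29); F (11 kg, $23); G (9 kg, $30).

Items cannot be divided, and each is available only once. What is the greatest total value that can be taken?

$69

This is a 0/1 knapsack; check combinations near the capacity.
- B+D+E: weight 6+3+2=11, value 27+13+29=69
- C+D+E: weight 5+3+2=10, value 24+13+29=66
- E+G: weight 2+9=11, value 29+30=59
- B+E: weight 6+2=8, value 27+29=56
- A+E: weight 8+2=10, value 25+29=54
Best: $69.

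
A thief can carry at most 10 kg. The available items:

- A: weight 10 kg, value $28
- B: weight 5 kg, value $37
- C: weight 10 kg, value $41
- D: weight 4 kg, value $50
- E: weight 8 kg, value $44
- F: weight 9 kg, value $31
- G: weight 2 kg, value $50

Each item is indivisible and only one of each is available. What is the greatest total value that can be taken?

Check high-value combinations within 10 kg:
- D+G: weight 4+2=6, value 50+50=100
- E+G: weight 8+2=10, value 44+50=94
- B+G: weight 5+2=7, value 37+50=87
- B+D: weight 5+4=9, value 37+50=87
- G: weight 2, value 50
Best: $100.

$100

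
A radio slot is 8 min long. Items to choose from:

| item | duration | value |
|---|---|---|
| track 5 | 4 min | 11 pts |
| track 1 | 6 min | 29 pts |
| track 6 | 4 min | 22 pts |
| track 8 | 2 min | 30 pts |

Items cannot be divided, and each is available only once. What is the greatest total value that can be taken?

Check high-value combinations within 8 min:
- track 1+track 8: duration 6+2=8, value 29+30=59
- track 6+track 8: duration 4+2=6, value 22+30=52
- track 5+track 8: duration 4+2=6, value 11+30=41
- track 5+track 6: duration 4+4=8, value 11+22=33
- track 8: duration 2, value 30
Best: 59 pts.

59 pts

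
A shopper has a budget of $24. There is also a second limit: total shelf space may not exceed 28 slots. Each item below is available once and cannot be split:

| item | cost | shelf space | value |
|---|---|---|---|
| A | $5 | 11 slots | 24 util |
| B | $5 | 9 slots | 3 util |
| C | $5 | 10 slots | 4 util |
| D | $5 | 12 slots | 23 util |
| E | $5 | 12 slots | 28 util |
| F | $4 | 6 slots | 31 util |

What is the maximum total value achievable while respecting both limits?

Feasible sets respecting both limits:
- C+E+F: cost 14, shelf space 28, value 63
- B+E+F: cost 14, shelf space 27, value 62
- A+C+F: cost 14, shelf space 27, value 59
Best: 63 util.

63 util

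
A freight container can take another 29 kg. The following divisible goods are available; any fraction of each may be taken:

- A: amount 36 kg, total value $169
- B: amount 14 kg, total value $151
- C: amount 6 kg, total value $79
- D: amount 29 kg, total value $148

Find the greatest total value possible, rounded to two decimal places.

275.93

Take in order of value per unit:
- C (79/6 per unit): all 6 → value 79, running total 79.00
- B (151/14 per unit): all 14 → value 151, running total 230.00
- D (148/29 per unit): 9 of 29 → value 9×148/29 = 45.9310, running total 275.93
Total 275.93.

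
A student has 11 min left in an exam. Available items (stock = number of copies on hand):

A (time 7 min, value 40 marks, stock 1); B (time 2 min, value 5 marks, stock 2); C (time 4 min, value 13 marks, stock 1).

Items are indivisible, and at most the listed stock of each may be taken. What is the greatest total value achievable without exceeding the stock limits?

Top feasible selections:
- 1×A + 1×C: time 11, value 53
- 1×A + 2×B: time 11, value 50
Best: 53 marks.

53 marks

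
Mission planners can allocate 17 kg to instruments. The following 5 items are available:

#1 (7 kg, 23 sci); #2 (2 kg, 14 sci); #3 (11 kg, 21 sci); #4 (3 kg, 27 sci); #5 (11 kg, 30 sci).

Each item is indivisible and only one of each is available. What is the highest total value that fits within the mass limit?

71 sci

Check high-value combinations within 17 kg:
- #2+#4+#5: mass 2+3+11=16, value 14+27+30=71
- #1+#2+#4: mass 7+2+3=12, value 23+14+27=64
- #2+#3+#4: mass 2+11+3=16, value 14+21+27=62
- #4+#5: mass 3+11=14, value 27+30=57
- #1+#4: mass 7+3=10, value 23+27=50
Best: 71 sci.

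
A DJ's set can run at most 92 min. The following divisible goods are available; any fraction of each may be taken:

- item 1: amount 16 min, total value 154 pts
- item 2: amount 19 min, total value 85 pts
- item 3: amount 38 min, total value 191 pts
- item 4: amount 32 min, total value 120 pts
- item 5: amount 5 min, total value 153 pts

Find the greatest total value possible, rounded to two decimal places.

Take in order of value per unit:
- item 5 (153/5 per unit): all 5 → value 153, running total 153.00
- item 1 (154/16 per unit): all 16 → value 154, running total 307.00
- item 3 (191/38 per unit): all 38 → value 191, running total 498.00
- item 2 (85/19 per unit): all 19 → value 85, running total 583.00
- item 4 (120/32 per unit): 14 of 32 → value 14×120/32 = 52.5000, running total 635.50
Total 635.50.

635.50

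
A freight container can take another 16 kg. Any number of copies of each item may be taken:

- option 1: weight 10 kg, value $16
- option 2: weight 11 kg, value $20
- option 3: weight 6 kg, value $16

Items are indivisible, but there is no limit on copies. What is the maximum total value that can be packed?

Best value-per-unit is option 3 at 16/6; filling with it alone gives 2×16 = 32.
Optimal mix: 1×option 1 + 1×option 3 → weight 16, value 32.

$32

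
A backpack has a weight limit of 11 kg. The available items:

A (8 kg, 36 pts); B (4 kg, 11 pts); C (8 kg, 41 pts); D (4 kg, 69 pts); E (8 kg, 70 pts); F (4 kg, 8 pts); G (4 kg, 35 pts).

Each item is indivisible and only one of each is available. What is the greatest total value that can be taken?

104 pts

Check high-value combinations within 11 kg:
- D+G: weight 4+4=8, value 69+35=104
- B+D: weight 4+4=8, value 11+69=80
- D+F: weight 4+4=8, value 69+8=77
Best: 104 pts.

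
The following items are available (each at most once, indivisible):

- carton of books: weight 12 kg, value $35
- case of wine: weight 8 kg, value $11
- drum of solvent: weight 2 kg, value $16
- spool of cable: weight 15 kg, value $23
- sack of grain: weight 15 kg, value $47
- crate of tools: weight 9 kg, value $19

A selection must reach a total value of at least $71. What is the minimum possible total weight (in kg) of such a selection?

Subsets with value ≥ 71, sorted by total weight:
- case of wine+drum of solvent+sack of grain: weight 25, value 74
- drum of solvent+sack of grain+crate of tools: weight 26, value 82
- carton of books+sack of grain: weight 27, value 82
- carton of books+drum of solvent+sack of grain: weight 29, value 98
Minimum weight: 25 kg.

25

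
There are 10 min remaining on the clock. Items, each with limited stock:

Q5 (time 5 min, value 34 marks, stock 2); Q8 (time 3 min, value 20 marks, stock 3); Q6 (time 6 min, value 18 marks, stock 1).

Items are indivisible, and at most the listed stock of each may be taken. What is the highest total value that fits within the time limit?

Best selections within time 10 and stock limits:
- 2×Q5: time 10, value 68
- 3×Q8: time 9, value 60
- 1×Q5 + 1×Q8: time 8, value 54
Best: 68 marks.

68 marks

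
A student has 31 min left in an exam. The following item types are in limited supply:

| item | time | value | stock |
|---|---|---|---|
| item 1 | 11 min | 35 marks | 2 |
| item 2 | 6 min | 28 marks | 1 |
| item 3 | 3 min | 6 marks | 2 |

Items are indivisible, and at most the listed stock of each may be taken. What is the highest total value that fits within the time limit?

Top feasible selections:
- 2×item 1 + 1×item 2 + 1×item 3: time 31, value 104
- 2×item 1 + 1×item 2: time 28, value 98
Best: 104 marks.

104 marks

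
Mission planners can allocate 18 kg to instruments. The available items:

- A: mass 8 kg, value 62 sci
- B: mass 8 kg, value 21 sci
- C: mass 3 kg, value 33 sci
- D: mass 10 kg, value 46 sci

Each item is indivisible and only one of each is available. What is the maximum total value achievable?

Check high-value combinations within 18 kg:
- A+D: mass 8+10=18, value 62+46=108
- A+C: mass 8+3=11, value 62+33=95
- A+B: mass 8+8=16, value 62+21=83
Best: 108 sci.

108 sci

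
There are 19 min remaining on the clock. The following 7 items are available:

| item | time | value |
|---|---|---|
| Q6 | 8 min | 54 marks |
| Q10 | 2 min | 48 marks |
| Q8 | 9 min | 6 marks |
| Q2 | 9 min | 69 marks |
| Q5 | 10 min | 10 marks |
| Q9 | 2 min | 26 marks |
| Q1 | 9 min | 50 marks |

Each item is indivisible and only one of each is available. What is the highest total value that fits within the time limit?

171 marks

Check high-value combinations within 19 min:
- Q6+Q10+Q2: time 8+2+9=19, value 54+48+69=171
- Q6+Q10+Q1: time 8+2+9=19, value 54+48+50=152
- Q6+Q2+Q9: time 8+9+2=19, value 54+69+26=149
- Q10+Q2+Q9: time 2+9+2=13, value 48+69+26=143
- Q6+Q9+Q1: time 8+2+9=19, value 54+26+50=130
Best: 171 marks.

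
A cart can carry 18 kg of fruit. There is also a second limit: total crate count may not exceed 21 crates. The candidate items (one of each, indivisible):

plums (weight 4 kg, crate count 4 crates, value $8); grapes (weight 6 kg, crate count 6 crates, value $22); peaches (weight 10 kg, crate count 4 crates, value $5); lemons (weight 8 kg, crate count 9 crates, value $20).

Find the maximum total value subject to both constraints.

Feasible sets respecting both limits:
- plums+grapes+lemons: weight 18, crate count 19, value 50
- grapes+lemons: weight 14, crate count 15, value 42
- plums+grapes: weight 10, crate count 10, value 30
- plums+lemons: weight 12, crate count 13, value 28
Best: $50.

$50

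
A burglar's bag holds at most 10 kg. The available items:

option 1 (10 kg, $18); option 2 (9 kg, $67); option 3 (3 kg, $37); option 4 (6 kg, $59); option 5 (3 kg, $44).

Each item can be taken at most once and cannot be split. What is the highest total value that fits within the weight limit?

$103

Check high-value combinations within 10 kg:
- option 4+option 5: weight 6+3=9, value 59+44=103
- option 3+option 4: weight 3+6=9, value 37+59=96
- option 3+option 5: weight 3+3=6, value 37+44=81
Best: $103.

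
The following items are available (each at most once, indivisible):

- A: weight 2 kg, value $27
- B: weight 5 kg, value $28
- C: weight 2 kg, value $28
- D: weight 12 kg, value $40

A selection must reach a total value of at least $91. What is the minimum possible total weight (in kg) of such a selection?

Subsets with value ≥ 91, sorted by total weight:
- A+C+D: weight 16, value 95
- B+C+D: weight 19, value 96
- A+B+D: weight 19, value 95
- A+B+C+D: weight 21, value 123
Minimum weight: 16 kg.

16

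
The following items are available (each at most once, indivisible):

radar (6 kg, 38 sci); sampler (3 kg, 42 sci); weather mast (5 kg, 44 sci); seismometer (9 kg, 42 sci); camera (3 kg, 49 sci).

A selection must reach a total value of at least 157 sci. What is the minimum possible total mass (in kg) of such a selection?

17

Subsets with value ≥ 157, sorted by total mass:
- radar+sampler+weather mast+camera: mass 17, value 173
- sampler+weather mast+seismometer+camera: mass 20, value 177
- radar+sampler+seismometer+camera: mass 21, value 171
Minimum mass: 17 kg.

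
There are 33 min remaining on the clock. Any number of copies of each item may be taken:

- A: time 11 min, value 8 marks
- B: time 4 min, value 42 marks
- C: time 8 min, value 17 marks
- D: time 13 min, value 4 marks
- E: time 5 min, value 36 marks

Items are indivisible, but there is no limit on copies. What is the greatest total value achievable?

336 marks

Best value-per-unit is B at 42/4, and filling with it alone uses time 8×4=32. No mix of the others beats 8×42 = 336.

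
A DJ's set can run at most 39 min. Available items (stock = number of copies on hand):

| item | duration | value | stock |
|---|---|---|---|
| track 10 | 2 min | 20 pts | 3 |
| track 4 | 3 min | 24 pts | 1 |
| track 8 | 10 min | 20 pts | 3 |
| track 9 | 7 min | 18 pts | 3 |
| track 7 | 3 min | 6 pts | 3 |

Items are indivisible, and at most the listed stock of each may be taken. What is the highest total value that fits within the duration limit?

156 pts

Best selections within duration 39 and stock limits:
- 3×track 10 + 1×track 4 + 3×track 9 + 3×track 7: duration 39, value 156
- 3×track 10 + 1×track 4 + 1×track 8 + 2×track 9 + 2×track 7: duration 39, value 152
- 3×track 10 + 1×track 4 + 3×track 9 + 2×track 7: duration 36, value 150
Best: 156 pts.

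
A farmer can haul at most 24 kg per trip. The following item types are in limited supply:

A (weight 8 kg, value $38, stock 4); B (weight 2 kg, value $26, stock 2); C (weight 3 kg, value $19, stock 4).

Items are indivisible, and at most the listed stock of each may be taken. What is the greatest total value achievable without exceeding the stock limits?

$166

Best selections within weight 24 and stock limits:
- 1×A + 2×B + 4×C: weight 24, value 166
- 1×A + 2×B + 3×C: weight 21, value 147
- 2×A + 2×B + 1×C: weight 23, value 147
- 1×A + 1×B + 4×C: weight 22, value 140
Best: $166.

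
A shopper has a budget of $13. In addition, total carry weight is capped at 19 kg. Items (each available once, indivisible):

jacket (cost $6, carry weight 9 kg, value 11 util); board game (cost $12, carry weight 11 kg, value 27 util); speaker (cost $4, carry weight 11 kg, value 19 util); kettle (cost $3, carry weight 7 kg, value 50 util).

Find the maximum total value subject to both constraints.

Feasible sets respecting both limits:
- speaker+kettle: cost 7, carry weight 18, value 69
- jacket+kettle: cost 9, carry weight 16, value 61
- kettle: cost 3, carry weight 7, value 50
- board game: cost 12, carry weight 11, value 27
Best: 69 util.

69 util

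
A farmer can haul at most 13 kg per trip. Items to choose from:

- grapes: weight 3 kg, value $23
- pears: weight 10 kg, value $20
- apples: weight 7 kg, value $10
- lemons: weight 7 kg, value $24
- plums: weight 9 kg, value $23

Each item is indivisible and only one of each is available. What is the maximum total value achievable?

$47

Check high-value combinations within 13 kg:
- grapes+lemons: weight 3+7=10, value 23+24=47
- grapes+plums: weight 3+9=12, value 23+23=46
- grapes+pears: weight 3+10=13, value 23+20=43
- grapes+apples: weight 3+7=10, value 23+10=33
Best: $47.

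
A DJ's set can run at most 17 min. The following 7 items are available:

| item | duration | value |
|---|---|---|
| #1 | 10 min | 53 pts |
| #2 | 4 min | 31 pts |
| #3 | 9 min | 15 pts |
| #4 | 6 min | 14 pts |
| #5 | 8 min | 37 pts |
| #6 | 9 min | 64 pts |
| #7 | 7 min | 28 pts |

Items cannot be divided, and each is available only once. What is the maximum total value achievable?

101 pts

Check high-value combinations within 17 min:
- #5+#6: duration 8+9=17, value 37+64=101
- #2+#6: duration 4+9=13, value 31+64=95
- #6+#7: duration 9+7=16, value 64+28=92
- #1+#2: duration 10+4=14, value 53+31=84
Best: 101 pts.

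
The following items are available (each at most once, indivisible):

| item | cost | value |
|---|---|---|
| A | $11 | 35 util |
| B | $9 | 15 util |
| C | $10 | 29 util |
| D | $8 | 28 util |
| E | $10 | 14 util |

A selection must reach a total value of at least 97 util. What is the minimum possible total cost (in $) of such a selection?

38

Subsets with value ≥ 97, sorted by total cost:
- A+B+C+D: cost 38, value 107
- A+C+D+E: cost 39, value 106
- A+B+C+D+E: cost 48, value 121
Minimum cost: 38 $.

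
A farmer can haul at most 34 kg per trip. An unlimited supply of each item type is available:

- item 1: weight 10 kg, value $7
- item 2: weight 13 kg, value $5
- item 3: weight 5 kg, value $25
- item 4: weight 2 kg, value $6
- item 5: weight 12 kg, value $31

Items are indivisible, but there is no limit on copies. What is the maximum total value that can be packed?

$162

Best value-per-unit is item 3 at 25/5; filling with it alone gives 6×25 = 150.
Optimal mix: 6×item 3 + 2×item 4 → weight 34, value 162.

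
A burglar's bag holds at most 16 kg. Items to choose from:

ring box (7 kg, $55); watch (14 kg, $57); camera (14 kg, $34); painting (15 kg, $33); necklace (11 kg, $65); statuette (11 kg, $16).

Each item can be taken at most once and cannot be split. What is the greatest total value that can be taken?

$65

This is a 0/1 knapsack; check combinations near the capacity.
- necklace: weight 11, value 65
- watch: weight 14, value 57
- ring box: weight 7, value 55
- camera: weight 14, value 34
Best: $65.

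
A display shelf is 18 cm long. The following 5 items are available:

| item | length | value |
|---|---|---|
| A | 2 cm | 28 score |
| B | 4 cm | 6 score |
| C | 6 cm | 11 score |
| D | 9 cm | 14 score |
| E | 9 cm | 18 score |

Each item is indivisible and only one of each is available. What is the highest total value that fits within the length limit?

57 score

This is a 0/1 knapsack; check combinations near the capacity.
- A+C+E: length 2+6+9=17, value 28+11+18=57
- A+C+D: length 2+6+9=17, value 28+11+14=53
- A+B+E: length 2+4+9=15, value 28+6+18=52
- A+B+D: length 2+4+9=15, value 28+6+14=48
- A+E: length 2+9=11, value 28+18=46
Best: 57 score.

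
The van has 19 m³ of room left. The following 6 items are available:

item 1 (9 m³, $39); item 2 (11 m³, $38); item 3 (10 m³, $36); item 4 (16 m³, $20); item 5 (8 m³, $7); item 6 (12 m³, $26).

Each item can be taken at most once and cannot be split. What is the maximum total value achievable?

This is a 0/1 knapsack; check combinations near the capacity.
- item 1+item 3: volume 9+10=19, value 39+36=75
- item 1+item 5: volume 9+8=17, value 39+7=46
- item 2+item 5: volume 11+8=19, value 38+7=45
Best: $75.

$75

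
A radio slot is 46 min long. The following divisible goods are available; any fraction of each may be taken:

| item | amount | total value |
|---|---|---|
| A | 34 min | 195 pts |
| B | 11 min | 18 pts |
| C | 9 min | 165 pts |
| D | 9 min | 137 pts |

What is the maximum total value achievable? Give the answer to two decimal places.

462.59

Take in order of value per unit:
- C (165/9 per unit): all 9 → value 165, running total 165.00
- D (137/9 per unit): all 9 → value 137, running total 302.00
- A (195/34 per unit): 28 of 34 → value 28×195/34 = 160.5882, running total 462.59
Total 462.59.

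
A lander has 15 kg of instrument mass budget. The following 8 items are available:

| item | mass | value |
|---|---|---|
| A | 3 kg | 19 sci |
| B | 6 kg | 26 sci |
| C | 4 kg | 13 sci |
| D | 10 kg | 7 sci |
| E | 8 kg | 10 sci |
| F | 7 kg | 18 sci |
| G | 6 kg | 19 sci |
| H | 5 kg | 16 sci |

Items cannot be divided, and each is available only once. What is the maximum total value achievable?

Check high-value combinations within 15 kg:
- A+B+G: mass 3+6+6=15, value 19+26+19=64
- A+B+H: mass 3+6+5=14, value 19+26+16=61
- A+B+C: mass 3+6+4=13, value 19+26+13=58
Best: 64 sci.

64 sci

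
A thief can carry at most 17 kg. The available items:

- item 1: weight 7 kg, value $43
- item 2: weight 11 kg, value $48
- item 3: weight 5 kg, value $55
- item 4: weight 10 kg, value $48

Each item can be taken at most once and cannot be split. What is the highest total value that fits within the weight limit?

$103

Check high-value combinations within 17 kg:
- item 3+item 4: weight 5+10=15, value 55+48=103
- item 2+item 3: weight 11+5=16, value 48+55=103
- item 1+item 3: weight 7+5=12, value 43+55=98
- item 1+item 4: weight 7+10=17, value 43+48=91
- item 3: weight 5, value 55
Best: $103.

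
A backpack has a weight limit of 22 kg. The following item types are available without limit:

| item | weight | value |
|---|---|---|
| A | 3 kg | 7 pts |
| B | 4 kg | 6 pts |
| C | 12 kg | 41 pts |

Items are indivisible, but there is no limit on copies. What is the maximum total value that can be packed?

Best value-per-unit is C at 41/12; filling with it alone gives 1×41 = 41.
Optimal mix: 3×A + 1×C → weight 21, value 62.

62 pts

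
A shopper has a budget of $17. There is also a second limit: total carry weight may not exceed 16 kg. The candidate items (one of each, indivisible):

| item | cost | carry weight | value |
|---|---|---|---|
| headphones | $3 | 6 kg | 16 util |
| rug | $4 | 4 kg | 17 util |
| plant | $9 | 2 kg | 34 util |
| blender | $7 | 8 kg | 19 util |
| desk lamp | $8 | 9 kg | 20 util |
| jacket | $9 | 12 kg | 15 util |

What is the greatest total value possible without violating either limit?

67 util

Feasible sets respecting both limits:
- headphones+rug+plant: cost 16, carry weight 12, value 67
- plant+desk lamp: cost 17, carry weight 11, value 54
- plant+blender: cost 16, carry weight 10, value 53
Best: 67 util.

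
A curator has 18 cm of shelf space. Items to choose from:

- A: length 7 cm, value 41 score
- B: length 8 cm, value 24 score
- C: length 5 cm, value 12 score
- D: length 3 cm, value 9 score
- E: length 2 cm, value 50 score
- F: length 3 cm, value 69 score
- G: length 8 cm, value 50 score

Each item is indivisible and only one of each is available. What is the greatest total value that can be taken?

Check high-value combinations within 18 cm:
- C+E+F+G: length 5+2+3+8=18, value 12+50+69+50=181
- D+E+F+G: length 3+2+3+8=16, value 9+50+69+50=178
- A+C+E+F: length 7+5+2+3=17, value 41+12+50+69=172
- E+F+G: length 2+3+8=13, value 50+69+50=169
Best: 181 score.

181 score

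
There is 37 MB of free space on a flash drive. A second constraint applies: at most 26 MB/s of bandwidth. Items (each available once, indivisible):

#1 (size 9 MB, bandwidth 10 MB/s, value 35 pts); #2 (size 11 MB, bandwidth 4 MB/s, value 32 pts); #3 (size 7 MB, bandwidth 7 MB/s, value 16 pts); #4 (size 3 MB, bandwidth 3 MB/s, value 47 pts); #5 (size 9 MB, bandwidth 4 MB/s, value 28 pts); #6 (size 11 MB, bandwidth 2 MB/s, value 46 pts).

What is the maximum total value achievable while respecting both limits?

160 pts

Feasible sets respecting both limits:
- #1+#2+#4+#6: size 34, bandwidth 19, value 160
- #1+#4+#5+#6: size 32, bandwidth 19, value 156
- #2+#4+#5+#6: size 34, bandwidth 13, value 153
Best: 160 pts.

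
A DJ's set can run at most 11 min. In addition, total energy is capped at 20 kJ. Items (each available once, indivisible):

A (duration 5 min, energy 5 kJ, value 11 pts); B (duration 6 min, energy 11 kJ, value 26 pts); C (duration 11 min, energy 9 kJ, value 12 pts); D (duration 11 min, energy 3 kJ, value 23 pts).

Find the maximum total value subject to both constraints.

Feasible sets respecting both limits:
- A+B: duration 11, energy 16, value 37
- B: duration 6, energy 11, value 26
- D: duration 11, energy 3, value 23
- C: duration 11, energy 9, value 12
Best: 37 pts.

37 pts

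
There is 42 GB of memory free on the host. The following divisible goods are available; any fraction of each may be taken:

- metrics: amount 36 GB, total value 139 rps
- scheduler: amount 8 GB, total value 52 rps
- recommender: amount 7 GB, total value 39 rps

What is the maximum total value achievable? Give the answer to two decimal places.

Take in order of value per unit:
- scheduler (52/8 per unit): all 8 → value 52, running total 52.00
- recommender (39/7 per unit): all 7 → value 39, running total 91.00
- metrics (139/36 per unit): 27 of 36 → value 27×139/36 = 104.2500, running total 195.25
Total 195.25.

195.25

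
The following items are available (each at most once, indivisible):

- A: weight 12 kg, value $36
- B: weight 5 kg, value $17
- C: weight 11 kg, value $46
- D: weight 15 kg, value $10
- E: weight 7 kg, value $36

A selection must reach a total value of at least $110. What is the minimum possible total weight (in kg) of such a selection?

Subsets with value ≥ 110, sorted by total weight:
- A+C+E: weight 30, value 118
- A+B+C+E: weight 35, value 135
- A+C+D+E: weight 45, value 128
Minimum weight: 30 kg.

30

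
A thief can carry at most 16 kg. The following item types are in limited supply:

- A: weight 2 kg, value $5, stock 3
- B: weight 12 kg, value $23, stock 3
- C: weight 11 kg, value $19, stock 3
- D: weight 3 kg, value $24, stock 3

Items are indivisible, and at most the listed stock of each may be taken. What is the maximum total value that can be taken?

$87

Top feasible selections:
- 3×A + 3×D: weight 15, value 87
- 2×A + 3×D: weight 13, value 82
- 1×A + 3×D: weight 11, value 77
- 3×D: weight 9, value 72
Best: $87.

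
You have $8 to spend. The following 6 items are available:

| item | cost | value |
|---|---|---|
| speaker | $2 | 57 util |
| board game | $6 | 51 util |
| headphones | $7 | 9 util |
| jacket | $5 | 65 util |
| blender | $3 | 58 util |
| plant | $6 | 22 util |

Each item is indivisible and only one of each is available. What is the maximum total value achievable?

Check high-value combinations within $8:
- jacket+blender: cost 5+3=8, value 65+58=123
- speaker+jacket: cost 2+5=7, value 57+65=122
- speaker+blender: cost 2+3=5, value 57+58=115
Best: 123 util.

123 util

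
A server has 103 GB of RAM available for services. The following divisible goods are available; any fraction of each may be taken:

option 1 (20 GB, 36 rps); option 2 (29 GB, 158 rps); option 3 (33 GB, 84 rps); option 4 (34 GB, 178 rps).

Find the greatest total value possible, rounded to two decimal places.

432.60

Take in order of value per unit:
- option 2 (158/29 per unit): all 29 → value 158, running total 158.00
- option 4 (178/34 per unit): all 34 → value 178, running total 336.00
- option 3 (84/33 per unit): all 33 → value 84, running total 420.00
- option 1 (36/20 per unit): 7 of 20 → value 7×36/20 = 12.6000, running total 432.60
Total 432.60.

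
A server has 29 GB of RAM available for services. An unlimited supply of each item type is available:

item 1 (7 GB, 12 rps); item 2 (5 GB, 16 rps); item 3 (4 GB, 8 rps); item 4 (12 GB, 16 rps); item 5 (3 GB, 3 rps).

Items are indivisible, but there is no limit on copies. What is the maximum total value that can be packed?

Best value-per-unit is item 2 at 16/5; filling with it alone gives 5×16 = 80.
Optimal mix: 5×item 2 + 1×item 3 → memory 29, value 88.

88 rps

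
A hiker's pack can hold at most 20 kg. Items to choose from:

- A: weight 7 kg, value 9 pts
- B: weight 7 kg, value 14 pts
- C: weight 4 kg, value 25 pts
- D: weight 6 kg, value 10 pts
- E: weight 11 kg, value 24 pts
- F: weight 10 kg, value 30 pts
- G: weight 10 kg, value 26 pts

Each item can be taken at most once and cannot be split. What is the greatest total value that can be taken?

Check high-value combinations within 20 kg:
- C+D+F: weight 4+6+10=20, value 25+10+30=65
- C+D+G: weight 4+6+10=20, value 25+10+26=61
- F+G: weight 10+10=20, value 30+26=56
Best: 65 pts.

65 pts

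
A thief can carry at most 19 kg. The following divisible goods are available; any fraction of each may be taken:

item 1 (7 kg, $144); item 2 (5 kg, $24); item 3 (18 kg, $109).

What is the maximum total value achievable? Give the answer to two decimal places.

216.67

Take in order of value per unit:
- item 1 (144/7 per unit): all 7 → value 144, running total 144.00
- item 3 (109/18 per unit): 12 of 18 → value 12×109/18 = 72.6667, running total 216.67
Total 216.67.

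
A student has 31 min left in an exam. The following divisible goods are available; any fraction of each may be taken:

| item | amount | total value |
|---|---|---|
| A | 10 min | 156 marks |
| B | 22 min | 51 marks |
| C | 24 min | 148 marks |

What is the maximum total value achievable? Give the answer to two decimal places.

285.50

Take in order of value per unit:
- A (156/10 per unit): all 10 → value 156, running total 156.00
- C (148/24 per unit): 21 of 24 → value 21×148/24 = 129.5000, running total 285.50
Total 285.50.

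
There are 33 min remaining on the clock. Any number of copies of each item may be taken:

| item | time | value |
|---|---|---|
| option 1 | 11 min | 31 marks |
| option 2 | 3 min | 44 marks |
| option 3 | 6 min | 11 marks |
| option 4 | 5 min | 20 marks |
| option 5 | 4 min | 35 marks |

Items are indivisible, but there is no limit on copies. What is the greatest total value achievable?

484 marks

Best value-per-unit is option 2 at 44/3, and filling with it alone uses time 11×3=33. No mix of the others beats 11×44 = 484.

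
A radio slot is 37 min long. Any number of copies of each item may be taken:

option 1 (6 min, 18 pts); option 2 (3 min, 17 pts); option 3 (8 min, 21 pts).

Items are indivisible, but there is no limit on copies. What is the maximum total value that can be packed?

Best value-per-unit is option 2 at 17/3, and filling with it alone uses duration 12×3=36. No mix of the others beats 12×17 = 204.

204 pts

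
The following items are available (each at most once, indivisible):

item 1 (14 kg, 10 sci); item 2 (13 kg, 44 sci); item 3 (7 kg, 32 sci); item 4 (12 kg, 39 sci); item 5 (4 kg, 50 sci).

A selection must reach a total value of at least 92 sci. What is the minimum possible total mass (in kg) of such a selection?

Subsets with value ≥ 92, sorted by total mass:
- item 2+item 5: mass 17, value 94
- item 3+item 4+item 5: mass 23, value 121
Minimum mass: 17 kg.

17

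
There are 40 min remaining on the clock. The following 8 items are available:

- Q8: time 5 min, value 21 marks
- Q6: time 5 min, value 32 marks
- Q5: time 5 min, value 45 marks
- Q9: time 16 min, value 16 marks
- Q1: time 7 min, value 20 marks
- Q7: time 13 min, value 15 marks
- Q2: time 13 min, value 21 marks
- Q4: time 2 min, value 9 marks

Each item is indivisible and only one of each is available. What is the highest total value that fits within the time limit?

148 marks

Check high-value combinations within 40 min:
- Q8+Q6+Q5+Q1+Q2+Q4: time 5+5+5+7+13+2=37, value 21+32+45+20+21+9=148
- Q8+Q6+Q5+Q9+Q1+Q4: time 5+5+5+16+7+2=40, value 21+32+45+16+20+9=143
- Q8+Q6+Q5+Q1+Q7+Q4: time 5+5+5+7+13+2=37, value 21+32+45+20+15+9=142
- Q8+Q6+Q5+Q1+Q2: time 5+5+5+7+13=35, value 21+32+45+20+21=139
- Q8+Q6+Q5+Q9+Q1: time 5+5+5+16+7=38, value 21+32+45+16+20=134
Best: 148 marks.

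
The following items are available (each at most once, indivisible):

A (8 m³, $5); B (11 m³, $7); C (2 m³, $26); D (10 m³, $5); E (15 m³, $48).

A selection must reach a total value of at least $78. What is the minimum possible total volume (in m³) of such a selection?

Subsets with value ≥ 78, sorted by total volume:
- A+C+E: volume 25, value 79
- C+D+E: volume 27, value 79
- B+C+E: volume 28, value 81
Minimum volume: 25 m³.

25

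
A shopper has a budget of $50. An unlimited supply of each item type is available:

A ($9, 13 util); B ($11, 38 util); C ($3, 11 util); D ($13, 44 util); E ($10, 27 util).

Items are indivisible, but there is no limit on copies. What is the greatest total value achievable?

Best value-per-unit is C at 11/3; filling with it alone gives 16×11 = 176.
Optimal mix: 1×B + 13×C → cost 50, value 181.

181 util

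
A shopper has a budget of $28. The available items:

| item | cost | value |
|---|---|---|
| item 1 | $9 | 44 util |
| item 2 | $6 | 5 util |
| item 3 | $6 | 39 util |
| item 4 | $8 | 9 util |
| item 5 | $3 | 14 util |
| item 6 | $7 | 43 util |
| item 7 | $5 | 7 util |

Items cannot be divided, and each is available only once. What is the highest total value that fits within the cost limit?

140 util

Check high-value combinations within $28:
- item 1+item 3+item 5+item 6: cost 9+6+3+7=25, value 44+39+14+43=140
- item 1+item 3+item 6+item 7: cost 9+6+7+5=27, value 44+39+43+7=133
- item 1+item 2+item 3+item 6: cost 9+6+6+7=28, value 44+5+39+43=131
- item 1+item 3+item 6: cost 9+6+7=22, value 44+39+43=126
Best: 140 util.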